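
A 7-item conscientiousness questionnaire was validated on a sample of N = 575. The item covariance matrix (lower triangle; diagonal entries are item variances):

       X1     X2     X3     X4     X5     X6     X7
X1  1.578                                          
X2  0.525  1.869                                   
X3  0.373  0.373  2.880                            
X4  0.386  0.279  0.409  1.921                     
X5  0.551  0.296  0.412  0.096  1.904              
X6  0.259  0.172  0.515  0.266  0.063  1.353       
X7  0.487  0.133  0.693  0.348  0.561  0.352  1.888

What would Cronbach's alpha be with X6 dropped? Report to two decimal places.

Remaining items: X1, X2, X3, X4, X5, X7 (k = 6).
sum of item variances = 1.578 + 1.869 + 2.880 + 1.921 + 1.904 + 1.888 = 12.040
σ²_T = 12.040 + 2 × 5.922 = 23.884
α (item deleted) = (6/5)·(1 − 12.040/23.884) = 0.60

α = 0.60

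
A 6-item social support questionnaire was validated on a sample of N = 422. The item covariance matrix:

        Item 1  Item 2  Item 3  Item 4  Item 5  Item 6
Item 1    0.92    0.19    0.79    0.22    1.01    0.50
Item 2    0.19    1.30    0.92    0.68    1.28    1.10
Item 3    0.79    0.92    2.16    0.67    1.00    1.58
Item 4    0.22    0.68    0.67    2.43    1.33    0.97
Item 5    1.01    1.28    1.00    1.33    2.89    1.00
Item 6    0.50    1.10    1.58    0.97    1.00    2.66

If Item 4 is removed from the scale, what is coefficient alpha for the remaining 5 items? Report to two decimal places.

α = 0.82

Remaining items: Item 1, Item 2, Item 3, Item 5, Item 6 (k = 5).
sum of item variances = 0.92 + 1.30 + 2.16 + 2.89 + 2.66 = 9.93
σ²_total = 9.93 + 2 × 9.37 = 28.67
α (item deleted) = (5/4)·(1 − 9.93/28.67) = 0.82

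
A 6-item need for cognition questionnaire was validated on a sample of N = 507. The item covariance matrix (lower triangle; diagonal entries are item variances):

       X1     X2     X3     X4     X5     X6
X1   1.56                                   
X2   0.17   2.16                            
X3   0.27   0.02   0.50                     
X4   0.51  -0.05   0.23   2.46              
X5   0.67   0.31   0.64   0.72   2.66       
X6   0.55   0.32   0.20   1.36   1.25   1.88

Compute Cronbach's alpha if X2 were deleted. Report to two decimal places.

α = 0.73

Remaining items: X1, X3, X4, X5, X6 (k = 5).
Σσ²ᵢ = 1.56 + 0.50 + 2.46 + 2.66 + 1.88 = 9.06
σ²_T = 9.06 + 2 × 6.40 = 21.86
α (item deleted) = (5/4)·(1 − 9.06/21.86) = 0.73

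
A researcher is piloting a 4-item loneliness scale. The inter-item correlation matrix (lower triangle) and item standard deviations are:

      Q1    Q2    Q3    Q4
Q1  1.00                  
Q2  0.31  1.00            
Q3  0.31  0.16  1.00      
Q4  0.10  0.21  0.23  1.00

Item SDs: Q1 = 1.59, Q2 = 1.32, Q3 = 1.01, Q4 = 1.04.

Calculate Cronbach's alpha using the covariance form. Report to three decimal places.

Cronbach's alpha = 0.523

Σσ²ᵢ = 1.59² + 1.32² + 1.01² + 1.04² = 6.3722
Covariances σ_ij = r_ij · s_i · s_j:
  σ(Q1,Q2) = 0.31 × 1.59 × 1.32 = 0.6506
  σ(Q1,Q3) = 0.31 × 1.59 × 1.01 = 0.4978
  σ(Q1,Q4) = 0.10 × 1.59 × 1.04 = 0.1654
  σ(Q2,Q3) = 0.16 × 1.32 × 1.01 = 0.2133
  σ(Q2,Q4) = 0.21 × 1.32 × 1.04 = 0.2883
  σ(Q3,Q4) = 0.23 × 1.01 × 1.04 = 0.2416
σ²_T = Σσ²ᵢ + 2·Σσ_ij = 6.3722 + 2 × 2.0570 = 10.4862
α = (4/3)·(1 − 6.3722/10.4862) = 0.523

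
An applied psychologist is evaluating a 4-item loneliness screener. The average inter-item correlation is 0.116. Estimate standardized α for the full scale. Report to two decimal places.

Standardized α = k·r̄ / (1 + (k−1)·r̄) = 4 × 0.116 / (1 + 3 × 0.116)
  = 0.4640 / 1.3480 = 0.34

standardized α = 0.34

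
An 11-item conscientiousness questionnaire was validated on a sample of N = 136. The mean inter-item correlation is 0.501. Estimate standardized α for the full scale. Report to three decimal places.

standardized α = 0.917

Standardized α = k·r̄ / (1 + (k−1)·r̄) = 11 × 0.501 / (1 + 10 × 0.501)
  = 5.5110 / 6.0100 = 0.917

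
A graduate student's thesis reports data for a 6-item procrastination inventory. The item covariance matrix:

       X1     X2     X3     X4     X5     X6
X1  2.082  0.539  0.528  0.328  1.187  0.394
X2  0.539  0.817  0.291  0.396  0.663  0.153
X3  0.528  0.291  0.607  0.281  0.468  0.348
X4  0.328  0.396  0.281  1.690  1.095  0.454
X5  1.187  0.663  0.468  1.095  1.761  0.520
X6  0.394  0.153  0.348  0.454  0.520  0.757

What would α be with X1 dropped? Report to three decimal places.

α = 0.780

Remaining items: X2, X3, X4, X5, X6 (k = 5).
sum of item variances = 0.817 + 0.607 + 1.690 + 1.761 + 0.757 = 5.632
total variance = 5.632 + 2 × 4.669 = 14.970
α (item deleted) = (5/4)·(1 − 5.632/14.970) = 0.780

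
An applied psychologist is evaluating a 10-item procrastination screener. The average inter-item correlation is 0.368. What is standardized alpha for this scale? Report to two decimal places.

Standardized α = k·r̄ / (1 + (k−1)·r̄) = 10 × 0.368 / (1 + 9 × 0.368)
  = 3.6800 / 4.3120 = 0.85

standardized alpha = 0.85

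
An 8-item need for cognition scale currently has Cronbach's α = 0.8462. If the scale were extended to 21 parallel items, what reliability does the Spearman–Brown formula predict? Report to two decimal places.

predicted reliability = 0.94

Length factor m = 21/8 = 2.6250
α' = m·α / (1 + (m−1)·α)
   = 21/8 × 0.8462 / (1 + (21/8 − 1) × 0.8462)
   = 2.2213 / 2.3751 = 0.94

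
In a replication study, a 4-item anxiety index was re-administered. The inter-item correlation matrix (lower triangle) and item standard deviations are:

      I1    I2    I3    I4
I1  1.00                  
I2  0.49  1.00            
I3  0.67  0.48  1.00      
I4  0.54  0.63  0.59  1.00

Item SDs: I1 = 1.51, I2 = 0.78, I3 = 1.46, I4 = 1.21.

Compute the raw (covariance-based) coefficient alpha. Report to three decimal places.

α = 0.823

Σσ²ᵢ = 1.51² + 0.78² + 1.46² + 1.21² = 6.4842
Covariances σ_ij = r_ij · s_i · s_j:
  σ(I1,I2) = 0.49 × 1.51 × 0.78 = 0.5771
  σ(I1,I3) = 0.67 × 1.51 × 1.46 = 1.4771
  σ(I1,I4) = 0.54 × 1.51 × 1.21 = 0.9866
  σ(I2,I3) = 0.48 × 0.78 × 1.46 = 0.5466
  σ(I2,I4) = 0.63 × 0.78 × 1.21 = 0.5946
  σ(I3,I4) = 0.59 × 1.46 × 1.21 = 1.0423
σ²_T = Σσ²ᵢ + 2·Σσ_ij = 6.4842 + 2 × 5.2243 = 16.9328
α = (4/3)·(1 − 6.4842/16.9328) = 0.823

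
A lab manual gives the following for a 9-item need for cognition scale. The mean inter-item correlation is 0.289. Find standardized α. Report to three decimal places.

standardized α = 0.785

Standardized α = k·r̄ / (1 + (k−1)·r̄) = 9 × 0.289 / (1 + 8 × 0.289)
  = 2.6010 / 3.3120 = 0.785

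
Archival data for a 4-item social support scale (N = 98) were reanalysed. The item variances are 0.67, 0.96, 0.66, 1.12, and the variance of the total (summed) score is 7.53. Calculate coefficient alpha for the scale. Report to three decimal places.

coefficient alpha = 0.730

sum of item variances = 0.67 + 0.96 + 0.66 + 1.12 = 3.41
α = (k/(k−1))·(1 − sum of item variances/Var(T)) = (4/3)·(1 − 3.41/7.53) = 0.730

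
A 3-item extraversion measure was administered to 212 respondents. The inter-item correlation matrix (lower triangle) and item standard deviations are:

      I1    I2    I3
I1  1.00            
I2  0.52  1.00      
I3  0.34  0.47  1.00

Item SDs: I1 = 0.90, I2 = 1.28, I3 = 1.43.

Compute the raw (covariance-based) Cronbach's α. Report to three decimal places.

Cronbach's α = 0.687

Σσ²ᵢ = 0.90² + 1.28² + 1.43² = 4.4933
Covariances σ_ij = r_ij · s_i · s_j:
  σ(I1,I2) = 0.52 × 0.90 × 1.28 = 0.5990
  σ(I1,I3) = 0.34 × 0.90 × 1.43 = 0.4376
  σ(I2,I3) = 0.47 × 1.28 × 1.43 = 0.8603
σ²_T = Σσ²ᵢ + 2·Σσ_ij = 4.4933 + 2 × 1.8969 = 8.2871
α = (3/2)·(1 − 4.4933/8.2871) = 0.687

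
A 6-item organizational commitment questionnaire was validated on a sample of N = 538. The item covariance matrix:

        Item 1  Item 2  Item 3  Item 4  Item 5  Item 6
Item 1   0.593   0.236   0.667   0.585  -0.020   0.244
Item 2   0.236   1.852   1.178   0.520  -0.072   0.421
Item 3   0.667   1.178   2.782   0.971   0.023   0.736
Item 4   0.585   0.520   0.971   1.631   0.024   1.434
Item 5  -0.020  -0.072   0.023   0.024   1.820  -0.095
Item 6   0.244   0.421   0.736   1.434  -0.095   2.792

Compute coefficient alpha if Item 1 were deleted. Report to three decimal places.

α = 0.607

Remaining items: Item 2, Item 3, Item 4, Item 5, Item 6 (k = 5).
Σσ²ᵢ = 1.852 + 2.782 + 1.631 + 1.820 + 2.792 = 10.877
σ²_total = 10.877 + 2 × 5.140 = 21.157
α (item deleted) = (5/4)·(1 − 10.877/21.157) = 0.607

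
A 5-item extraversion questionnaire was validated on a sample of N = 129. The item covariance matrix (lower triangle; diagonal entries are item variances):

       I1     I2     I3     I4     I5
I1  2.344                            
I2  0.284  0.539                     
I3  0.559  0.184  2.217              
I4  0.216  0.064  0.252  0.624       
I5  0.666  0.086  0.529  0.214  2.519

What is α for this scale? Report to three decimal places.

α = 0.532

sum of item variances = 2.344 + 0.539 + 2.217 + 0.624 + 2.519 = 8.243
Sum of off-diagonal covariances = 3.054
σ²_total = 8.243 + 2 × 3.054 = 14.351
α = (k/(k−1))·(1 − sum of item variances/σ²_total) = (5/4)·(1 − 8.243/14.351) = 0.532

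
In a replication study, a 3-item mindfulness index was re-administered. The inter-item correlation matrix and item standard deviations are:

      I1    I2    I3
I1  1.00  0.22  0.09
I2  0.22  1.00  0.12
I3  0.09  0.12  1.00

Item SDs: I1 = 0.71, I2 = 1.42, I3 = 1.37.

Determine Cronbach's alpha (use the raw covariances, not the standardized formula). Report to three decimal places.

Cronbach's alpha = 0.297

Σσ²ᵢ = 0.71² + 1.42² + 1.37² = 4.3974
Covariances σ_ij = r_ij · s_i · s_j:
  σ(I1,I2) = 0.22 × 0.71 × 1.42 = 0.2218
  σ(I1,I3) = 0.09 × 0.71 × 1.37 = 0.0875
  σ(I2,I3) = 0.12 × 1.42 × 1.37 = 0.2334
σ²_T = Σσ²ᵢ + 2·Σσ_ij = 4.3974 + 2 × 0.5427 = 5.4828
α = (3/2)·(1 − 4.3974/5.4828) = 0.297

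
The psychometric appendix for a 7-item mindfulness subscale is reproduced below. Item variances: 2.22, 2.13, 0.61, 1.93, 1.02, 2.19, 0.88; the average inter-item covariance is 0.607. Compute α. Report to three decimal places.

α = 0.815

Σσᵢ² = 2.22 + 2.13 + 0.61 + 1.93 + 1.02 + 2.19 + 0.88 = 10.98
Sum of the 21 distinct covariances = 21 × 0.607 = 12.747
total variance = Σσᵢ² + 2·Σcov = 10.98 + 2 × 12.747 = 36.474
α = (7/6)·(1 − 10.98/36.474) = 0.815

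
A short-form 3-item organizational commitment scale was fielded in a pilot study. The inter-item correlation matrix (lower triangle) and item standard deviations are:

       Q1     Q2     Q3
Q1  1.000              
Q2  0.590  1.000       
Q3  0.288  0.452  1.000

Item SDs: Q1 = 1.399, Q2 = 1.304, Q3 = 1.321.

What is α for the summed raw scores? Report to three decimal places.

α = 0.704

Σσ²ᵢ = 1.399² + 1.304² + 1.321² = 5.4027
Covariances σ_ij = r_ij · s_i · s_j:
  σ(Q1,Q2) = 0.590 × 1.399 × 1.304 = 1.0763
  σ(Q1,Q3) = 0.288 × 1.399 × 1.321 = 0.5322
  σ(Q2,Q3) = 0.452 × 1.304 × 1.321 = 0.7786
σ²_T = Σσ²ᵢ + 2·Σσ_ij = 5.4027 + 2 × 2.3871 = 10.1769
α = (3/2)·(1 − 5.4027/10.1769) = 0.704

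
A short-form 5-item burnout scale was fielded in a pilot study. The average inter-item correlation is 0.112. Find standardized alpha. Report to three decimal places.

α = 0.387

Standardized α = k·r̄ / (1 + (k−1)·r̄) = 5 × 0.112 / (1 + 4 × 0.112)
  = 0.5600 / 1.4480 = 0.387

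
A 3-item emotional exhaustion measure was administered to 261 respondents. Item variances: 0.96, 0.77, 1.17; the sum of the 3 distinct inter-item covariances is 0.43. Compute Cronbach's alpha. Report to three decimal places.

Cronbach's alpha = 0.343

Σσ²ᵢ = 0.96 + 0.77 + 1.17 = 2.90
Sum of distinct covariances = 0.43
Var(T) = Σσ²ᵢ + 2·Σcov = 2.90 + 2 × 0.43 = 3.76
α = (3/2)·(1 − 2.90/3.76) = 0.343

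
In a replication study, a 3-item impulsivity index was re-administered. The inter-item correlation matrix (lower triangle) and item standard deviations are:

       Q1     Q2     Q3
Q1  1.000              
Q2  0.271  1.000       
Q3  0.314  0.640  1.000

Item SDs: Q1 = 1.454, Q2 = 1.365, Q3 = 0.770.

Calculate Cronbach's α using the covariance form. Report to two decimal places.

Σσ²ᵢ = 1.454² + 1.365² + 0.770² = 4.5702
Covariances σ_ij = r_ij · s_i · s_j:
  σ(Q1,Q2) = 0.271 × 1.454 × 1.365 = 0.5379
  σ(Q1,Q3) = 0.314 × 1.454 × 0.770 = 0.3515
  σ(Q2,Q3) = 0.640 × 1.365 × 0.770 = 0.6727
σ²_T = Σσ²ᵢ + 2·Σσ_ij = 4.5702 + 2 × 1.5621 = 7.6944
α = (3/2)·(1 − 4.5702/7.6944) = 0.61

α = 0.61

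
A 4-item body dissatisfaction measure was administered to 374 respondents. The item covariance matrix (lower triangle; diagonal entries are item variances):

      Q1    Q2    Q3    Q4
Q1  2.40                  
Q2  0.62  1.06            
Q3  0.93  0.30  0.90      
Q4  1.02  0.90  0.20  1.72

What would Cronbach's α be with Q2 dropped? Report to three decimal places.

Remaining items: Q1, Q3, Q4 (k = 3).
Σσᵢ² = 2.40 + 0.90 + 1.72 = 5.02
σ²_total = 5.02 + 2 × 2.15 = 9.32
α (item deleted) = (3/2)·(1 − 5.02/9.32) = 0.692

Cronbach's α = 0.692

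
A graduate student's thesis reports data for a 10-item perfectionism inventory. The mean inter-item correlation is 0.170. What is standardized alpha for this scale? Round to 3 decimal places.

standardized alpha = 0.672

Standardized α = k·r̄ / (1 + (k−1)·r̄) = 10 × 0.170 / (1 + 9 × 0.170)
  = 1.7000 / 2.5300 = 0.672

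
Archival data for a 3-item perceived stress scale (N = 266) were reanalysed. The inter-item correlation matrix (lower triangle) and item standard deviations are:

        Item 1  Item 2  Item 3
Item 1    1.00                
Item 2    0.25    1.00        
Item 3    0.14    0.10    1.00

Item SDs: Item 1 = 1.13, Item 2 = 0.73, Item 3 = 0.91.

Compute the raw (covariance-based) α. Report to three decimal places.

Σσ²ᵢ = 1.13² + 0.73² + 0.91² = 2.6379
Covariances σ_ij = r_ij · s_i · s_j:
  σ(Item 1,Item 2) = 0.25 × 1.13 × 0.73 = 0.2062
  σ(Item 1,Item 3) = 0.14 × 1.13 × 0.91 = 0.1440
  σ(Item 2,Item 3) = 0.10 × 0.73 × 0.91 = 0.0664
σ²_T = Σσ²ᵢ + 2·Σσ_ij = 2.6379 + 2 × 0.4166 = 3.4711
α = (3/2)·(1 − 2.6379/3.4711) = 0.360

α = 0.360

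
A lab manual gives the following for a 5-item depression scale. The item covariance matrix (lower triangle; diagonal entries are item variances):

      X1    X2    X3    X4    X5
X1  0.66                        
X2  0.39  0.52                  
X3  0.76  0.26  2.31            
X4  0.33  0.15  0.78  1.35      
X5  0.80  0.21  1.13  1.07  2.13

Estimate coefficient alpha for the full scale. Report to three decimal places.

ΣVar(i) = 0.66 + 0.52 + 2.31 + 1.35 + 2.13 = 6.97
Sum of off-diagonal covariances = 5.88
σ²_total = 6.97 + 2 × 5.88 = 18.73
α = (k/(k−1))·(1 − ΣVar(i)/σ²_total) = (5/4)·(1 − 6.97/18.73) = 0.785

coefficient alpha = 0.785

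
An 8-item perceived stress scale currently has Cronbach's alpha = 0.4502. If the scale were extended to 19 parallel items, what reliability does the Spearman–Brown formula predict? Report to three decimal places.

Length factor m = 19/8 = 2.3750
α' = m·α / (1 + (m−1)·α)
   = 19/8 × 0.4502 / (1 + (19/8 − 1) × 0.4502)
   = 1.0692 / 1.6190 = 0.660

predicted reliability = 0.660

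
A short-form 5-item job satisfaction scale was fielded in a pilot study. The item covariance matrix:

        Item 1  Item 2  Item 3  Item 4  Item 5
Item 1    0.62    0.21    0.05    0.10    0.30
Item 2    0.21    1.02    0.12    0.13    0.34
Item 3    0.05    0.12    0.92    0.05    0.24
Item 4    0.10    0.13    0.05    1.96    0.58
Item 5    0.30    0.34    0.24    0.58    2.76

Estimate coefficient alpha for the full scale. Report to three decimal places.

α = 0.460

Σσ²ᵢ = 0.62 + 1.02 + 0.92 + 1.96 + 2.76 = 7.28
Σ_{i<j} σ_ij = 2.12
σ²_total = 7.28 + 2 × 2.12 = 11.52
α = (k/(k−1))·(1 − Σσ²ᵢ/σ²_total) = (5/4)·(1 − 7.28/11.52) = 0.460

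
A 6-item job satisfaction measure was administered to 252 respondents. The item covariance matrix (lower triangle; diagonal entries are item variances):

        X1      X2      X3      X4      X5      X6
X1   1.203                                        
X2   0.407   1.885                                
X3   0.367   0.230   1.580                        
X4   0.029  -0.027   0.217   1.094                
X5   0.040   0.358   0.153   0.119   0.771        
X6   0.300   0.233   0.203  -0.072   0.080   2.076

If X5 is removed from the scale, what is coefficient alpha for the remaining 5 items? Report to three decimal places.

Remaining items: X1, X2, X3, X4, X6 (k = 5).
Σσᵢ² = 1.203 + 1.885 + 1.580 + 1.094 + 2.076 = 7.838
σ²_total = 7.838 + 2 × 1.887 = 11.612
α (item deleted) = (5/4)·(1 − 7.838/11.612) = 0.406

α = 0.406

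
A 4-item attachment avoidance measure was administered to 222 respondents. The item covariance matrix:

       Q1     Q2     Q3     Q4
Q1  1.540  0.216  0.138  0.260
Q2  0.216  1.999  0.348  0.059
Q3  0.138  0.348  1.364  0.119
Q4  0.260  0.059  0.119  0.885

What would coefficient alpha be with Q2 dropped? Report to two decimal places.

Remaining items: Q1, Q3, Q4 (k = 3).
Σσ²ᵢ = 1.540 + 1.364 + 0.885 = 3.789
σ²_T = 3.789 + 2 × 0.517 = 4.823
α (item deleted) = (3/2)·(1 − 3.789/4.823) = 0.32

coefficient alpha = 0.32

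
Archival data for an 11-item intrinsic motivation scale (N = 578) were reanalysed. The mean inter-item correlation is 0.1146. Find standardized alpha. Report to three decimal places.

α = 0.587

Standardized α = k·r̄ / (1 + (k−1)·r̄) = 11 × 0.1146 / (1 + 10 × 0.1146)
  = 1.2606 / 2.1460 = 0.587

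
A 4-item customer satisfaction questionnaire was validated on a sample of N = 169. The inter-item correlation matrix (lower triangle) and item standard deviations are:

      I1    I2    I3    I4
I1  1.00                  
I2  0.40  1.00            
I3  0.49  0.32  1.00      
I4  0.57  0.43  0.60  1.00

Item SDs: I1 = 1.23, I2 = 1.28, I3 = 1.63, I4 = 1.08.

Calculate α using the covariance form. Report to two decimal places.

Σσ²ᵢ = 1.23² + 1.28² + 1.63² + 1.08² = 6.9746
Covariances σ_ij = r_ij · s_i · s_j:
  σ(I1,I2) = 0.40 × 1.23 × 1.28 = 0.6298
  σ(I1,I3) = 0.49 × 1.23 × 1.63 = 0.9824
  σ(I1,I4) = 0.57 × 1.23 × 1.08 = 0.7572
  σ(I2,I3) = 0.32 × 1.28 × 1.63 = 0.6676
  σ(I2,I4) = 0.43 × 1.28 × 1.08 = 0.5944
  σ(I3,I4) = 0.60 × 1.63 × 1.08 = 1.0562
σ²_T = Σσ²ᵢ + 2·Σσ_ij = 6.9746 + 2 × 4.6876 = 16.3498
α = (4/3)·(1 − 6.9746/16.3498) = 0.76

α = 0.76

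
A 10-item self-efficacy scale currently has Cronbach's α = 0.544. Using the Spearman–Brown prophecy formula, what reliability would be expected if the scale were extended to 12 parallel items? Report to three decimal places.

predicted reliability = 0.589

Length factor m = 12/10 = 1.2000
α' = m·α / (1 + (m−1)·α)
   = 12/10 × 0.544 / (1 + (12/10 − 1) × 0.544)
   = 0.6528 / 1.1088 = 0.589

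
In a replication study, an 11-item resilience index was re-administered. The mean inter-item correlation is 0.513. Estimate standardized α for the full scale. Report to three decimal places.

α = 0.921

Standardized α = k·r̄ / (1 + (k−1)·r̄) = 11 × 0.513 / (1 + 10 × 0.513)
  = 5.6430 / 6.1300 = 0.921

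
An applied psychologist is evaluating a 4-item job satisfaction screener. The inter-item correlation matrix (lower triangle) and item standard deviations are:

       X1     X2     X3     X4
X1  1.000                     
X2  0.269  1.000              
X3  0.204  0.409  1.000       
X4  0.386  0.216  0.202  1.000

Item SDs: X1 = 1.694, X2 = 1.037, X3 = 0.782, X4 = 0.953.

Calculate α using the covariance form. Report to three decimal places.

α = 0.573

Σσ²ᵢ = 1.694² + 1.037² + 0.782² + 0.953² = 5.4647
Covariances σ_ij = r_ij · s_i · s_j:
  σ(X1,X2) = 0.269 × 1.694 × 1.037 = 0.4725
  σ(X1,X3) = 0.204 × 1.694 × 0.782 = 0.2702
  σ(X1,X4) = 0.386 × 1.694 × 0.953 = 0.6232
  σ(X2,X3) = 0.409 × 1.037 × 0.782 = 0.3317
  σ(X2,X4) = 0.216 × 1.037 × 0.953 = 0.2135
  σ(X3,X4) = 0.202 × 0.782 × 0.953 = 0.1505
σ²_T = Σσ²ᵢ + 2·Σσ_ij = 5.4647 + 2 × 2.0616 = 9.5879
α = (4/3)·(1 − 5.4647/9.5879) = 0.573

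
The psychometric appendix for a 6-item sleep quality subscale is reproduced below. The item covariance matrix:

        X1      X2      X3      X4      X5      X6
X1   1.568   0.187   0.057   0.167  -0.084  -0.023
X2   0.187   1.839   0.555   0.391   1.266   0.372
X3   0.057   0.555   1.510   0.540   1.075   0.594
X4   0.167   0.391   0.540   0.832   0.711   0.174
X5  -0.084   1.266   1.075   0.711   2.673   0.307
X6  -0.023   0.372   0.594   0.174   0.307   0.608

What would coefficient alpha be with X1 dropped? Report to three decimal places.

α = 0.770

Remaining items: X2, X3, X4, X5, X6 (k = 5).
sum of item variances = 1.839 + 1.510 + 0.832 + 2.673 + 0.608 = 7.462
total variance = 7.462 + 2 × 5.985 = 19.432
α (item deleted) = (5/4)·(1 − 7.462/19.432) = 0.770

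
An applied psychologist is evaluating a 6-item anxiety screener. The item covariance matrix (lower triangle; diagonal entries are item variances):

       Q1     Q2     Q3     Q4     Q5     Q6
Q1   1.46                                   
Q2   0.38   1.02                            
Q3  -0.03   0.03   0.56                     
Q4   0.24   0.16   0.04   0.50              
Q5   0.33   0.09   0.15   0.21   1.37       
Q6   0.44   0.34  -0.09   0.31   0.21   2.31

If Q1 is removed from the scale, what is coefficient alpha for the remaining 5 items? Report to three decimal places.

Remaining items: Q2, Q3, Q4, Q5, Q6 (k = 5).
ΣVar(i) = 1.02 + 0.56 + 0.50 + 1.37 + 2.31 = 5.76
σ²_total = 5.76 + 2 × 1.45 = 8.66
α (item deleted) = (5/4)·(1 − 5.76/8.66) = 0.419

α = 0.419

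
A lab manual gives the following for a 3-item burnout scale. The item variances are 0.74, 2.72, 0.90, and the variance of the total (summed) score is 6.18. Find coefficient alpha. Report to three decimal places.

coefficient alpha = 0.442

Σσᵢ² = 0.74 + 2.72 + 0.90 = 4.36
α = (k/(k−1))·(1 − Σσᵢ²/Var(T)) = (3/2)·(1 − 4.36/6.18) = 0.442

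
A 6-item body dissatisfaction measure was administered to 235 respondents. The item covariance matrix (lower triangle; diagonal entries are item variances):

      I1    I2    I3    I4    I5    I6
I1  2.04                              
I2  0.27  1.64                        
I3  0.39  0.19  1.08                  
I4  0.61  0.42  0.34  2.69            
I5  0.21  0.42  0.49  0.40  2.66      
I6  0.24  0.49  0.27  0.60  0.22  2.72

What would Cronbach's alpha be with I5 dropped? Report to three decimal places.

Cronbach's alpha = 0.536

Remaining items: I1, I2, I3, I4, I6 (k = 5).
ΣVar(i) = 2.04 + 1.64 + 1.08 + 2.69 + 2.72 = 10.17
σ²_total = 10.17 + 2 × 3.82 = 17.81
α (item deleted) = (5/4)·(1 − 10.17/17.81) = 0.536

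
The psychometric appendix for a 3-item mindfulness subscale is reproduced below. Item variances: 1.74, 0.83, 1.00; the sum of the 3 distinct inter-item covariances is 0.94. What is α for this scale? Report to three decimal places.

α = 0.517

ΣVar(i) = 1.74 + 0.83 + 1.00 = 3.57
Sum of distinct covariances = 0.94
total variance = ΣVar(i) + 2·Σcov = 3.57 + 2 × 0.94 = 5.45
α = (3/2)·(1 − 3.57/5.45) = 0.517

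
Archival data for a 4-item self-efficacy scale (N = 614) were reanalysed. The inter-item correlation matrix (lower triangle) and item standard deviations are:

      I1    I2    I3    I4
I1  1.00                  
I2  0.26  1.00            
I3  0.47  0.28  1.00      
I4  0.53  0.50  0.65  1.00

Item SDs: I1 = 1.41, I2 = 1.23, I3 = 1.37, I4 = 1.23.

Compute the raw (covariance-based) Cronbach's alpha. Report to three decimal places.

α = 0.762

Σσ²ᵢ = 1.41² + 1.23² + 1.37² + 1.23² = 6.8908
Covariances σ_ij = r_ij · s_i · s_j:
  σ(I1,I2) = 0.26 × 1.41 × 1.23 = 0.4509
  σ(I1,I3) = 0.47 × 1.41 × 1.37 = 0.9079
  σ(I1,I4) = 0.53 × 1.41 × 1.23 = 0.9192
  σ(I2,I3) = 0.28 × 1.23 × 1.37 = 0.4718
  σ(I2,I4) = 0.50 × 1.23 × 1.23 = 0.7564
  σ(I3,I4) = 0.65 × 1.37 × 1.23 = 1.0953
σ²_T = Σσ²ᵢ + 2·Σσ_ij = 6.8908 + 2 × 4.6015 = 16.0938
α = (4/3)·(1 − 6.8908/16.0938) = 0.762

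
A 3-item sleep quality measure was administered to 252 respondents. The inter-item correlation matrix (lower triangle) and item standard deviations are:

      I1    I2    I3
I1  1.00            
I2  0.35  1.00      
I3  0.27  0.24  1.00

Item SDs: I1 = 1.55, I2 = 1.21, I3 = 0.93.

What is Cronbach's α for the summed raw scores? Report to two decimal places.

Σσ²ᵢ = 1.55² + 1.21² + 0.93² = 4.7315
Covariances σ_ij = r_ij · s_i · s_j:
  σ(I1,I2) = 0.35 × 1.55 × 1.21 = 0.6564
  σ(I1,I3) = 0.27 × 1.55 × 0.93 = 0.3892
  σ(I2,I3) = 0.24 × 1.21 × 0.93 = 0.2701
σ²_T = Σσ²ᵢ + 2·Σσ_ij = 4.7315 + 2 × 1.3157 = 7.3629
α = (3/2)·(1 − 4.7315/7.3629) = 0.54

α = 0.54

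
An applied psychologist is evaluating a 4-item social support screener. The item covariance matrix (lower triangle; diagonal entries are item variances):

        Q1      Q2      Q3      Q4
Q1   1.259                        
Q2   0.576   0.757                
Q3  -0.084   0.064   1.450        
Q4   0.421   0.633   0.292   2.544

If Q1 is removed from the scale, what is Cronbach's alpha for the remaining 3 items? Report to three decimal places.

Remaining items: Q2, Q3, Q4 (k = 3).
Σσᵢ² = 0.757 + 1.450 + 2.544 = 4.751
σ²_T = 4.751 + 2 × 0.989 = 6.729
α (item deleted) = (3/2)·(1 − 4.751/6.729) = 0.441

α = 0.441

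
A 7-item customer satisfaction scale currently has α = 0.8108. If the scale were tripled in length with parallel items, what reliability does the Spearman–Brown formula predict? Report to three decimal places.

Length factor m = 3
α' = m·α / (1 + (m−1)·α)
   = 3 × 0.8108 / (1 + (3 − 1) × 0.8108)
   = 2.4324 / 2.6216 = 0.928

predicted reliability = 0.928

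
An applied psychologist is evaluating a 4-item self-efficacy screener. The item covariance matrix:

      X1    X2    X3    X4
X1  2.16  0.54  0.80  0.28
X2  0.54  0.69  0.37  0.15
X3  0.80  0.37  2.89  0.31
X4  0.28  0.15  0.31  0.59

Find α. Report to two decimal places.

α = 0.58

sum of item variances = 2.16 + 0.69 + 2.89 + 0.59 = 6.33
Sum of off-diagonal covariances = 2.45
total variance = 6.33 + 2 × 2.45 = 11.23
α = (k/(k−1))·(1 − sum of item variances/total variance) = (4/3)·(1 − 6.33/11.23) = 0.58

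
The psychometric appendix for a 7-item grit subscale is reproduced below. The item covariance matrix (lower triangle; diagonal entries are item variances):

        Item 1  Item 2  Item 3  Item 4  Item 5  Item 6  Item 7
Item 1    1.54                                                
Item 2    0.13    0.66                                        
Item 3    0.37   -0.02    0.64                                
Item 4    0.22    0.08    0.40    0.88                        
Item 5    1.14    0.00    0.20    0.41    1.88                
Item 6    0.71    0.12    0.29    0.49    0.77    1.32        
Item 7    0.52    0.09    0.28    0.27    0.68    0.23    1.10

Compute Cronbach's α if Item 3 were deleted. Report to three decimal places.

Remaining items: Item 1, Item 2, Item 4, Item 5, Item 6, Item 7 (k = 6).
ΣVar(i) = 1.54 + 0.66 + 0.88 + 1.88 + 1.32 + 1.10 = 7.38
Var(T) = 7.38 + 2 × 5.86 = 19.10
α (item deleted) = (6/5)·(1 − 7.38/19.10) = 0.736

α = 0.736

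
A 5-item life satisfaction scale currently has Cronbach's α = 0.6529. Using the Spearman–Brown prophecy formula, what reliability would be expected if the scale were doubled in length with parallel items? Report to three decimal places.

Length factor m = 2
α' = m·α / (1 + (m−1)·α)
   = 2 × 0.6529 / (1 + (2 − 1) × 0.6529)
   = 1.3058 / 1.6529 = 0.790

predicted reliability = 0.790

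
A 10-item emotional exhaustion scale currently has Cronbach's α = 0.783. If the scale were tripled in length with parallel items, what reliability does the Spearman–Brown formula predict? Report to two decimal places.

predicted reliability = 0.92

Length factor m = 3
α' = m·α / (1 + (m−1)·α)
   = 3 × 0.783 / (1 + (3 − 1) × 0.783)
   = 2.3490 / 2.5660 = 0.92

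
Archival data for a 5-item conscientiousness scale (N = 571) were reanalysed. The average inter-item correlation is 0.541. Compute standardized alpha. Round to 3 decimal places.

Standardized α = k·r̄ / (1 + (k−1)·r̄) = 5 × 0.541 / (1 + 4 × 0.541)
  = 2.7050 / 3.1640 = 0.855

α = 0.855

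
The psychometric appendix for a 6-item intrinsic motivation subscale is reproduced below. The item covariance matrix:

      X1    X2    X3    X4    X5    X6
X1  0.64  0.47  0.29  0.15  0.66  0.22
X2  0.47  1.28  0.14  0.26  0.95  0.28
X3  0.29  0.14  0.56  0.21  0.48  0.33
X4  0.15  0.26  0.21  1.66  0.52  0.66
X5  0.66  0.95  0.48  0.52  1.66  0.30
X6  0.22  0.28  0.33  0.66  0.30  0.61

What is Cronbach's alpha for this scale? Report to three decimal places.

Σσ²ᵢ = 0.64 + 1.28 + 0.56 + 1.66 + 1.66 + 0.61 = 6.41
Σ_{i<j} σ_ij = 5.92
total variance = 6.41 + 2 × 5.92 = 18.25
α = (k/(k−1))·(1 − Σσ²ᵢ/total variance) = (6/5)·(1 − 6.41/18.25) = 0.779

Cronbach's alpha = 0.779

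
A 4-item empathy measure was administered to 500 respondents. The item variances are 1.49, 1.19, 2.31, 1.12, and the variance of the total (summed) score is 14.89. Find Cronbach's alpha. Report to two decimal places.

α = 0.79

ΣVar(i) = 1.49 + 1.19 + 2.31 + 1.12 = 6.11
α = (k/(k−1))·(1 − ΣVar(i)/total variance) = (4/3)·(1 − 6.11/14.89) = 0.79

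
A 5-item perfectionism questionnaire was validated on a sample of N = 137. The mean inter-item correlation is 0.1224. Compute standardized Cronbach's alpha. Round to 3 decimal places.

Standardized α = k·r̄ / (1 + (k−1)·r̄) = 5 × 0.1224 / (1 + 4 × 0.1224)
  = 0.6120 / 1.4896 = 0.411

α = 0.411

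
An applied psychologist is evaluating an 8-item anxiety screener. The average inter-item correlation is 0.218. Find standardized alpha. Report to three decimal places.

α = 0.690

Standardized α = k·r̄ / (1 + (k−1)·r̄) = 8 × 0.218 / (1 + 7 × 0.218)
  = 1.7440 / 2.5260 = 0.690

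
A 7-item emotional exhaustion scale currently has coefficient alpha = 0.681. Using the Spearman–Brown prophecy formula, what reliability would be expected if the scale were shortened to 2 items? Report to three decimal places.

Length factor m = 2/7 = 0.2857
α' = m·α / (1 − (1−m)·α)
   = 2/7 × 0.681 / (1 − (1 − 2/7) × 0.681)
   = 0.1946 / 0.5136 = 0.379

predicted reliability = 0.379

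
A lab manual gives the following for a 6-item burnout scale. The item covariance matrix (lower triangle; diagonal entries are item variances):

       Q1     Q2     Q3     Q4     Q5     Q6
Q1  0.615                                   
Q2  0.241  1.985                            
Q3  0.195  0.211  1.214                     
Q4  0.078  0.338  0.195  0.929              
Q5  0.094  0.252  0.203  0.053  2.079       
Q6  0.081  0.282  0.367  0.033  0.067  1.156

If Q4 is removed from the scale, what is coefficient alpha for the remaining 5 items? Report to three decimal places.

α = 0.452

Remaining items: Q1, Q2, Q3, Q5, Q6 (k = 5).
Σσ²ᵢ = 0.615 + 1.985 + 1.214 + 2.079 + 1.156 = 7.049
σ²_total = 7.049 + 2 × 1.993 = 11.035
α (item deleted) = (5/4)·(1 − 7.049/11.035) = 0.452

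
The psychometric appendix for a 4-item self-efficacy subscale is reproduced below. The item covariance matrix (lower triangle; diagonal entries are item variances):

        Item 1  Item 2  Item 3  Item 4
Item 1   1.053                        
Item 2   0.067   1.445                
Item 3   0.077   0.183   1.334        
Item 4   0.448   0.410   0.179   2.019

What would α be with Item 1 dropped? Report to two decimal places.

α = 0.37

Remaining items: Item 2, Item 3, Item 4 (k = 3).
Σσᵢ² = 1.445 + 1.334 + 2.019 = 4.798
Var(T) = 4.798 + 2 × 0.772 = 6.342
α (item deleted) = (3/2)·(1 − 4.798/6.342) = 0.37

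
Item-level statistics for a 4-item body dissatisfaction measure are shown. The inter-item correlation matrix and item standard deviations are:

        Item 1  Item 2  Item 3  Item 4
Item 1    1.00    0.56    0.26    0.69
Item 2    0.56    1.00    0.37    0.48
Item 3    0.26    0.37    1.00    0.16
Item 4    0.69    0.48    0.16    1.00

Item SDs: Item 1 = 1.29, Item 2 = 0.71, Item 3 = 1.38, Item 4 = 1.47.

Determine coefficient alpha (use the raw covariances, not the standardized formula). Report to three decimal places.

coefficient alpha = 0.703

Σσ²ᵢ = 1.29² + 0.71² + 1.38² + 1.47² = 6.2335
Covariances σ_ij = r_ij · s_i · s_j:
  σ(Item 1,Item 2) = 0.56 × 1.29 × 0.71 = 0.5129
  σ(Item 1,Item 3) = 0.26 × 1.29 × 1.38 = 0.4629
  σ(Item 1,Item 4) = 0.69 × 1.29 × 1.47 = 1.3084
  σ(Item 2,Item 3) = 0.37 × 0.71 × 1.38 = 0.3625
  σ(Item 2,Item 4) = 0.48 × 0.71 × 1.47 = 0.5010
  σ(Item 3,Item 4) = 0.16 × 1.38 × 1.47 = 0.3246
σ²_T = Σσ²ᵢ + 2·Σσ_ij = 6.2335 + 2 × 3.4723 = 13.1781
α = (4/3)·(1 − 6.2335/13.1781) = 0.703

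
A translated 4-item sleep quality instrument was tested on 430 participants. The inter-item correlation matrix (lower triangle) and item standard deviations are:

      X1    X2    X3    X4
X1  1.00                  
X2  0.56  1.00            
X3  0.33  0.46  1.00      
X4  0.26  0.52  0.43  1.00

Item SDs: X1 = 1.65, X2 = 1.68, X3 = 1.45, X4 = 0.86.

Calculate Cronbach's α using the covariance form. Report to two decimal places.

α = 0.73

Σσ²ᵢ = 1.65² + 1.68² + 1.45² + 0.86² = 8.3870
Covariances σ_ij = r_ij · s_i · s_j:
  σ(X1,X2) = 0.56 × 1.65 × 1.68 = 1.5523
  σ(X1,X3) = 0.33 × 1.65 × 1.45 = 0.7895
  σ(X1,X4) = 0.26 × 1.65 × 0.86 = 0.3689
  σ(X2,X3) = 0.46 × 1.68 × 1.45 = 1.1206
  σ(X2,X4) = 0.52 × 1.68 × 0.86 = 0.7513
  σ(X3,X4) = 0.43 × 1.45 × 0.86 = 0.5362
σ²_T = Σσ²ᵢ + 2·Σσ_ij = 8.3870 + 2 × 5.1188 = 18.6246
α = (4/3)·(1 − 8.3870/18.6246) = 0.73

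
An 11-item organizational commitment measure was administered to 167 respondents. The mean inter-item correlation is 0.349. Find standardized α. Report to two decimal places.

α = 0.86

Standardized α = k·r̄ / (1 + (k−1)·r̄) = 11 × 0.349 / (1 + 10 × 0.349)
  = 3.8390 / 4.4900 = 0.86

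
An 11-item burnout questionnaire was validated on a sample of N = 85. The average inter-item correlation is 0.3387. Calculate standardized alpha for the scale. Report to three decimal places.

α = 0.849

Standardized α = k·r̄ / (1 + (k−1)·r̄) = 11 × 0.3387 / (1 + 10 × 0.3387)
  = 3.7257 / 4.3870 = 0.849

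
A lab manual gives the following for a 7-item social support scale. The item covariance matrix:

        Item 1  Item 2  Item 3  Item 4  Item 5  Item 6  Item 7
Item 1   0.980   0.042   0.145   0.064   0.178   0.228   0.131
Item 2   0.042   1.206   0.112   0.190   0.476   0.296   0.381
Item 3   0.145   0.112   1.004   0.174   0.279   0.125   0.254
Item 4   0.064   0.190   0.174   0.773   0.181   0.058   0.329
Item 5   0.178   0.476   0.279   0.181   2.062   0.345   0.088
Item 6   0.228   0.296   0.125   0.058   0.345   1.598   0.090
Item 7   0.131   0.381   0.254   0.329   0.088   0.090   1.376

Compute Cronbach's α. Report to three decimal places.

α = 0.561

Σσᵢ² = 0.980 + 1.206 + 1.004 + 0.773 + 2.062 + 1.598 + 1.376 = 8.999
Σ_{i<j} σ_ij = 4.166
σ²_total = 8.999 + 2 × 4.166 = 17.331
α = (k/(k−1))·(1 − Σσᵢ²/σ²_total) = (7/6)·(1 − 8.999/17.331) = 0.561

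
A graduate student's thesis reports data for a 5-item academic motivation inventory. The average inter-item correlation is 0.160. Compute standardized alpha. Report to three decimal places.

Standardized α = k·r̄ / (1 + (k−1)·r̄) = 5 × 0.160 / (1 + 4 × 0.160)
  = 0.8000 / 1.6400 = 0.488

α = 0.488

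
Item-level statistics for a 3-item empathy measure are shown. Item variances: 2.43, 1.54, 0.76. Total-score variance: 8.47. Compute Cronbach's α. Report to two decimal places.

α = 0.66

Σσ²ᵢ = 2.43 + 1.54 + 0.76 = 4.73
α = (k/(k−1))·(1 − Σσ²ᵢ/Var(T)) = (3/2)·(1 − 4.73/8.47) = 0.66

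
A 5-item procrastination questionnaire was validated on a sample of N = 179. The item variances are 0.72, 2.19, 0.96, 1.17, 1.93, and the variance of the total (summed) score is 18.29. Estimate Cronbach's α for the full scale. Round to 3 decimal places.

α = 0.774

Σσᵢ² = 0.72 + 2.19 + 0.96 + 1.17 + 1.93 = 6.97
α = (k/(k−1))·(1 − Σσᵢ²/σ²_total) = (5/4)·(1 − 6.97/18.29) = 0.774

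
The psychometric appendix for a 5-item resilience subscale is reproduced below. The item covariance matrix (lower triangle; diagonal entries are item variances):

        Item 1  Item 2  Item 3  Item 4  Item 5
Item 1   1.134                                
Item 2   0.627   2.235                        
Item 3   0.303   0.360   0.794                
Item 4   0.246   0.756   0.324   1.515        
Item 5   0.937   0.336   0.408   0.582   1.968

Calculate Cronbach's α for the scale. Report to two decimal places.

α = 0.70

Σσ²ᵢ = 1.134 + 2.235 + 0.794 + 1.515 + 1.968 = 7.646
Σ_{i<j} σ_ij = 4.879
σ²_total = 7.646 + 2 × 4.879 = 17.404
α = (k/(k−1))·(1 − Σσ²ᵢ/σ²_total) = (5/4)·(1 − 7.646/17.404) = 0.70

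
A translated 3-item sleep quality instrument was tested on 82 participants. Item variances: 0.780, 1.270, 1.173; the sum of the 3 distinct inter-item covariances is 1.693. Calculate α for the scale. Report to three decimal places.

sum of item variances = 0.780 + 1.270 + 1.173 = 3.223
Sum of distinct covariances = 1.693
Var(T) = sum of item variances + 2·Σcov = 3.223 + 2 × 1.693 = 6.609
α = (3/2)·(1 − 3.223/6.609) = 0.768

α = 0.768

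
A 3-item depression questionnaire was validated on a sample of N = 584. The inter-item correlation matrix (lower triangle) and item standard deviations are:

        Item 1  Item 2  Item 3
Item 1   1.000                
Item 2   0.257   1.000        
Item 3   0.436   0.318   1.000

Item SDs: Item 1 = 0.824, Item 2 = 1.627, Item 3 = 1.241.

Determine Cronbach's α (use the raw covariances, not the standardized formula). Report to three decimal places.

Cronbach's α = 0.556

Σσ²ᵢ = 0.824² + 1.627² + 1.241² = 4.8662
Covariances σ_ij = r_ij · s_i · s_j:
  σ(Item 1,Item 2) = 0.257 × 0.824 × 1.627 = 0.3445
  σ(Item 1,Item 3) = 0.436 × 0.824 × 1.241 = 0.4458
  σ(Item 2,Item 3) = 0.318 × 1.627 × 1.241 = 0.6421
σ²_T = Σσ²ᵢ + 2·Σσ_ij = 4.8662 + 2 × 1.4324 = 7.7310
α = (3/2)·(1 − 4.8662/7.7310) = 0.556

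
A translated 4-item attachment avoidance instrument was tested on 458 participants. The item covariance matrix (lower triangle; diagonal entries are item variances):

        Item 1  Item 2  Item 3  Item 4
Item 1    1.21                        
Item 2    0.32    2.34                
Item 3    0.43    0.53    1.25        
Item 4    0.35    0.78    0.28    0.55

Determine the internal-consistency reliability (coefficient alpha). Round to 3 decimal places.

α = 0.669

Σσᵢ² = 1.21 + 2.34 + 1.25 + 0.55 = 5.35
Σ_{i<j} σ_ij = 2.69
σ²_T = 5.35 + 2 × 2.69 = 10.73
α = (k/(k−1))·(1 − Σσᵢ²/σ²_T) = (4/3)·(1 − 5.35/10.73) = 0.669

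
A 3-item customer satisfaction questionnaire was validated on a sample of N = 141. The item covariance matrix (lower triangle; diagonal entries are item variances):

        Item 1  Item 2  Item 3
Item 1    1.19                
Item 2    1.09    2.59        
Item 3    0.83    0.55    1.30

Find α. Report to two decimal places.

α = 0.74

sum of item variances = 1.19 + 2.59 + 1.30 = 5.08
Sum of the distinct covariances = 2.47
total variance = 5.08 + 2 × 2.47 = 10.02
α = (k/(k−1))·(1 − sum of item variances/total variance) = (3/2)·(1 − 5.08/10.02) = 0.74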